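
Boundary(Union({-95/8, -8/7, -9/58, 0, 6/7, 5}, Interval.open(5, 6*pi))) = {-95/8, -8/7, -9/58, 0, 6/7, 5, 6*pi}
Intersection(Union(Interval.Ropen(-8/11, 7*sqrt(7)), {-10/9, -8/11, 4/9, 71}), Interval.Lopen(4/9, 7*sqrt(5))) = Interval.Lopen(4/9, 7*sqrt(5))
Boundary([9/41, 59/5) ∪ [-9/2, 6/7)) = {-9/2, 59/5}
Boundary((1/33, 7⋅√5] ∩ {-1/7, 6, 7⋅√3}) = {6, 7⋅√3}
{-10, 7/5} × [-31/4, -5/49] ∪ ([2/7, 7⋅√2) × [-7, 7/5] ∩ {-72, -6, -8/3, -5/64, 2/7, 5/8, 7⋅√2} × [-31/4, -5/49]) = ({-10, 7/5} × [-31/4, -5/49]) ∪ ({2/7, 5/8} × [-7, -5/49])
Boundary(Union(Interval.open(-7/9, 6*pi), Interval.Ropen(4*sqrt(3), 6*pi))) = {-7/9, 6*pi}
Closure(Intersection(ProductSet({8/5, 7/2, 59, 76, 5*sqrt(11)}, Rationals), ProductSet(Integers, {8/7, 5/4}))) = ProductSet({59, 76}, {8/7, 5/4})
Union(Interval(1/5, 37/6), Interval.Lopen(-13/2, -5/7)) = Union(Interval.Lopen(-13/2, -5/7), Interval(1/5, 37/6))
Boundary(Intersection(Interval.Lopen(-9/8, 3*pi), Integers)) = Range(-1, 10, 1)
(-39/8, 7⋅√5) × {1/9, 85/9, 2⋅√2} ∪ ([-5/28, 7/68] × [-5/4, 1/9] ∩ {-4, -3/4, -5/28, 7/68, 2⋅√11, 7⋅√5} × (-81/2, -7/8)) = ({-5/28, 7/68} × [-5/4, -7/8)) ∪ ((-39/8, 7⋅√5) × {1/9, 85/9, 2⋅√2})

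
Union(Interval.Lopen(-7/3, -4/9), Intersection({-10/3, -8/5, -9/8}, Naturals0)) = Interval.Lopen(-7/3, -4/9)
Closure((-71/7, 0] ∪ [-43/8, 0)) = [-71/7, 0]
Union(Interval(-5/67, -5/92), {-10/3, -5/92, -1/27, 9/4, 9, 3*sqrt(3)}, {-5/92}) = Union({-10/3, -1/27, 9/4, 9, 3*sqrt(3)}, Interval(-5/67, -5/92))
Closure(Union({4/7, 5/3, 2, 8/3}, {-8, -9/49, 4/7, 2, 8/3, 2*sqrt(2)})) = {-8, -9/49, 4/7, 5/3, 2, 8/3, 2*sqrt(2)}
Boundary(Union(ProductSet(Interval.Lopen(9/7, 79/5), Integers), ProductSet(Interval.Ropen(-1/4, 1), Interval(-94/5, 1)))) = Union(ProductSet({-1/4, 1}, Interval(-94/5, 1)), ProductSet(Interval(-1/4, 1), {-94/5, 1}), ProductSet(Interval(9/7, 79/5), Integers))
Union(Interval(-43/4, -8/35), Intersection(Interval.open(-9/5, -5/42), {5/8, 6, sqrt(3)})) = Interval(-43/4, -8/35)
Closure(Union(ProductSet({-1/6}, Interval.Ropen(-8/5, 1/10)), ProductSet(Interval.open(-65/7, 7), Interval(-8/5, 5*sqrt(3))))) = ProductSet(Interval(-65/7, 7), Interval(-8/5, 5*sqrt(3)))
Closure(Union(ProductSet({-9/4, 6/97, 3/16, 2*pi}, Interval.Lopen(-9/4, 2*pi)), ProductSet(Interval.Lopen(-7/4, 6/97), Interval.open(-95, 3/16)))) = Union(ProductSet({-7/4, 6/97}, Interval(-95, 3/16)), ProductSet({-9/4, 6/97, 3/16, 2*pi}, Interval(-9/4, 2*pi)), ProductSet(Interval(-7/4, 6/97), {-95, 3/16}), ProductSet(Interval.Lopen(-7/4, 6/97), Interval.open(-95, 3/16)))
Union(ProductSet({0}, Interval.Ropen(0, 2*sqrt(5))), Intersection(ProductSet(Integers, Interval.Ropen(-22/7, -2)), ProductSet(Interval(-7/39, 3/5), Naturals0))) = ProductSet({0}, Interval.Ropen(0, 2*sqrt(5)))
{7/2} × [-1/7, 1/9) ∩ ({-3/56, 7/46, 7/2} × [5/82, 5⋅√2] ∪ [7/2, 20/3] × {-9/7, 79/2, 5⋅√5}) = {7/2} × [5/82, 1/9)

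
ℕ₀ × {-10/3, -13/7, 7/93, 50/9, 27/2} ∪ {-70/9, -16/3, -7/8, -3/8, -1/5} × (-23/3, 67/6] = (ℕ₀ × {-10/3, -13/7, 7/93, 50/9, 27/2}) ∪ ({-70/9, -16/3, -7/8, -3/8, -1/5} × (-23/3, 67/6])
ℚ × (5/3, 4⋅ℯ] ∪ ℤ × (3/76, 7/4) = (ℤ × (3/76, 7/4)) ∪ (ℚ × (5/3, 4⋅ℯ])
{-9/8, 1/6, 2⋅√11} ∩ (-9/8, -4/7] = ∅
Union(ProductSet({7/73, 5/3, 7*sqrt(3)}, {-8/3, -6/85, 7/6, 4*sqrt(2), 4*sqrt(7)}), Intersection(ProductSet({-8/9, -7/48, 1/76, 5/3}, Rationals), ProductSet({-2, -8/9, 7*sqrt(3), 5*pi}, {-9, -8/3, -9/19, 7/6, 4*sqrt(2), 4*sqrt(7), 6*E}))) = Union(ProductSet({-8/9}, {-9, -8/3, -9/19, 7/6}), ProductSet({7/73, 5/3, 7*sqrt(3)}, {-8/3, -6/85, 7/6, 4*sqrt(2), 4*sqrt(7)}))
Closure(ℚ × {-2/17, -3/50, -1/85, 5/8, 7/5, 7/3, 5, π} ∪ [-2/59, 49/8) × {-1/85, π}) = ℝ × {-2/17, -3/50, -1/85, 5/8, 7/5, 7/3, 5, π}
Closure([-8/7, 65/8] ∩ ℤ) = {-1, 0, …, 8}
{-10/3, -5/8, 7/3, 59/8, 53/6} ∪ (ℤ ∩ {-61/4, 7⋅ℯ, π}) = {-10/3, -5/8, 7/3, 59/8, 53/6}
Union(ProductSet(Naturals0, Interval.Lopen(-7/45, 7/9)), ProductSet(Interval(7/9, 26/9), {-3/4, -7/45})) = Union(ProductSet(Interval(7/9, 26/9), {-3/4, -7/45}), ProductSet(Naturals0, Interval.Lopen(-7/45, 7/9)))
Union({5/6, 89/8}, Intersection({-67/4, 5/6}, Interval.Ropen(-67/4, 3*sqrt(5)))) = {-67/4, 5/6, 89/8}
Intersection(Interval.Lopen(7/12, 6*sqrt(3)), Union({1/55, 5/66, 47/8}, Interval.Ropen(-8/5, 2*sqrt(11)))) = Interval.open(7/12, 2*sqrt(11))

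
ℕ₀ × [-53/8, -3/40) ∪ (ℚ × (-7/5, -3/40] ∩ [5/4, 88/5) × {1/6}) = ℕ₀ × [-53/8, -3/40)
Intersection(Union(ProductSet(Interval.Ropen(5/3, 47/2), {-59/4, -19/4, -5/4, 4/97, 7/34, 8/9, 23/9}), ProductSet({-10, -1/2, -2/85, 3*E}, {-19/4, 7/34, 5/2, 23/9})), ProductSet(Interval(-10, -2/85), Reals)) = ProductSet({-10, -1/2, -2/85}, {-19/4, 7/34, 5/2, 23/9})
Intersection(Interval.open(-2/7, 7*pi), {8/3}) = {8/3}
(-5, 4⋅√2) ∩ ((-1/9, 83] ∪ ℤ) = {-4, -3, …, 5} ∪ (-1/9, 4⋅√2)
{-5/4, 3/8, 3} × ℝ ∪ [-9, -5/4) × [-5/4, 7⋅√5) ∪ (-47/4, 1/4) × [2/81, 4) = ({-5/4, 3/8, 3} × ℝ) ∪ ((-47/4, 1/4) × [2/81, 4)) ∪ ([-9, -5/4) × [-5/4, 7⋅√5))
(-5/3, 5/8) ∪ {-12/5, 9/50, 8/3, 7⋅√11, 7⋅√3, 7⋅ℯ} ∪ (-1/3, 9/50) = {-12/5, 8/3, 7⋅√11, 7⋅√3, 7⋅ℯ} ∪ (-5/3, 5/8)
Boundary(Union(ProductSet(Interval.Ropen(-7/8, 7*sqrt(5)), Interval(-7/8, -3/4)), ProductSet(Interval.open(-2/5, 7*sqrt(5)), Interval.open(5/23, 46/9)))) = Union(ProductSet({-7/8, 7*sqrt(5)}, Interval(-7/8, -3/4)), ProductSet({-2/5, 7*sqrt(5)}, Interval(5/23, 46/9)), ProductSet(Interval(-7/8, 7*sqrt(5)), {-7/8, -3/4}), ProductSet(Interval(-2/5, 7*sqrt(5)), {5/23, 46/9}))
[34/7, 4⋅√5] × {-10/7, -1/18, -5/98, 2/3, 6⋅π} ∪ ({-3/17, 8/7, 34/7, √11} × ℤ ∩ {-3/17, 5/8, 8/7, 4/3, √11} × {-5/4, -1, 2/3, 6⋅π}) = ({-3/17, 8/7, √11} × {-1}) ∪ ([34/7, 4⋅√5] × {-10/7, -1/18, -5/98, 2/3, 6⋅π})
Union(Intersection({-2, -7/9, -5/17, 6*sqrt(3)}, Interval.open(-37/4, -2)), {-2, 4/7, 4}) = {-2, 4/7, 4}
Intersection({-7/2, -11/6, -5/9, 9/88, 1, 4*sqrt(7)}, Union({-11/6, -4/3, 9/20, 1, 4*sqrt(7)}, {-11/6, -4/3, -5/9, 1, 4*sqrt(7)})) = {-11/6, -5/9, 1, 4*sqrt(7)}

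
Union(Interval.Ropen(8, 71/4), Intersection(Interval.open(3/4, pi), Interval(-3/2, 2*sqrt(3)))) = Union(Interval.open(3/4, pi), Interval.Ropen(8, 71/4))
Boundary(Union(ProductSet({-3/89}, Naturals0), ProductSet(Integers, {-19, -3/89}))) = Union(ProductSet({-3/89}, Naturals0), ProductSet(Integers, {-19, -3/89}))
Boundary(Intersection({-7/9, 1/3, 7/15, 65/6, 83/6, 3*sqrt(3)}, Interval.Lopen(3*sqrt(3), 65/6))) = {65/6}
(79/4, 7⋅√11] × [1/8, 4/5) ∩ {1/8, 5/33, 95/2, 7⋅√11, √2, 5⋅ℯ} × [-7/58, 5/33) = {7⋅√11} × [1/8, 5/33)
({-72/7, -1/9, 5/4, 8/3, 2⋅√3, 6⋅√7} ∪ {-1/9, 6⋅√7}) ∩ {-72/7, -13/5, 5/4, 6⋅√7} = {-72/7, 5/4, 6⋅√7}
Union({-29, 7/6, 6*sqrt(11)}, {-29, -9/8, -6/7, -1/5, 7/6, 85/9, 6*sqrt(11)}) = {-29, -9/8, -6/7, -1/5, 7/6, 85/9, 6*sqrt(11)}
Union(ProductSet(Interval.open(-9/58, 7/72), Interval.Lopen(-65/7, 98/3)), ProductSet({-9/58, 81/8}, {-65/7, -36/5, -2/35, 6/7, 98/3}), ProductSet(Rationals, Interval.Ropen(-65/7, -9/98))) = Union(ProductSet({-9/58, 81/8}, {-65/7, -36/5, -2/35, 6/7, 98/3}), ProductSet(Interval.open(-9/58, 7/72), Interval.Lopen(-65/7, 98/3)), ProductSet(Rationals, Interval.Ropen(-65/7, -9/98)))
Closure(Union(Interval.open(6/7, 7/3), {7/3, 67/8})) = Union({67/8}, Interval(6/7, 7/3))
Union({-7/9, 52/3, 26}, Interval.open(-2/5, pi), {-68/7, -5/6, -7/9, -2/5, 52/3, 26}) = Union({-68/7, -5/6, -7/9, 52/3, 26}, Interval.Ropen(-2/5, pi))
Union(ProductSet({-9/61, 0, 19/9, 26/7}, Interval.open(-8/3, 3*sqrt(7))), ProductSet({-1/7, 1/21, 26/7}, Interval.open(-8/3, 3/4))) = Union(ProductSet({-1/7, 1/21, 26/7}, Interval.open(-8/3, 3/4)), ProductSet({-9/61, 0, 19/9, 26/7}, Interval.open(-8/3, 3*sqrt(7))))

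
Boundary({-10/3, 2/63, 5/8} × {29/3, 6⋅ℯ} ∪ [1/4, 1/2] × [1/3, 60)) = ({1/4, 1/2} × [1/3, 60]) ∪ ([1/4, 1/2] × {1/3, 60}) ∪ ({-10/3, 2/63, 5/8} × {29/3, 6⋅ℯ})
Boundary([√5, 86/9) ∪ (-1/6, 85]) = {-1/6, 85}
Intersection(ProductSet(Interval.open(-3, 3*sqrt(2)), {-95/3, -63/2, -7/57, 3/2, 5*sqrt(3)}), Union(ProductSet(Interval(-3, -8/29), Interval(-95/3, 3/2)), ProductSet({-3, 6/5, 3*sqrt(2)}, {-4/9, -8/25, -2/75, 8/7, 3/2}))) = Union(ProductSet({6/5}, {3/2}), ProductSet(Interval.Lopen(-3, -8/29), {-95/3, -63/2, -7/57, 3/2}))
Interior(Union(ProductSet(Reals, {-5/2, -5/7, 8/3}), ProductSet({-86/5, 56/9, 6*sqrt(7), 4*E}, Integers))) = EmptySet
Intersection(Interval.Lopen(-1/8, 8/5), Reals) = Interval.Lopen(-1/8, 8/5)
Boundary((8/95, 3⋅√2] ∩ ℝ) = {8/95, 3⋅√2}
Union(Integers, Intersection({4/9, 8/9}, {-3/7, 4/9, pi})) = Union({4/9}, Integers)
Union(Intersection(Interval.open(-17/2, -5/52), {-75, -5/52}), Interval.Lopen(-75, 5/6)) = Interval.Lopen(-75, 5/6)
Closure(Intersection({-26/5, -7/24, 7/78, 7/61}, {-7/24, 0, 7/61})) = {-7/24, 7/61}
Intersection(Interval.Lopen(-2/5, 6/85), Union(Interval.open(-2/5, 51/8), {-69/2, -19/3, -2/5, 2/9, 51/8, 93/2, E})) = Interval.Lopen(-2/5, 6/85)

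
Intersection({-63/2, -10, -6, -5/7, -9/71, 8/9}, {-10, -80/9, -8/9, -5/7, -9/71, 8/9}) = {-10, -5/7, -9/71, 8/9}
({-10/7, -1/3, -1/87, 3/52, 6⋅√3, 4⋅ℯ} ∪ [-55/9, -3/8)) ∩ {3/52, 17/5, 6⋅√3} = {3/52, 6⋅√3}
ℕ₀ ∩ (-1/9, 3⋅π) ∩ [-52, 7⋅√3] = {0, 1, …, 9}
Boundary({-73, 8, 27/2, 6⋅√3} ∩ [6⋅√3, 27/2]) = {27/2, 6⋅√3}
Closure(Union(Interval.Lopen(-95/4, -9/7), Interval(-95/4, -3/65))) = Interval(-95/4, -3/65)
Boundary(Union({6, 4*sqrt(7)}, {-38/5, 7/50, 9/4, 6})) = {-38/5, 7/50, 9/4, 6, 4*sqrt(7)}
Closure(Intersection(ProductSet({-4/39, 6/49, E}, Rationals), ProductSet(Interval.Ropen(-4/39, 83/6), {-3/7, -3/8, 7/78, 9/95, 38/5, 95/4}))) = ProductSet({-4/39, 6/49, E}, {-3/7, -3/8, 7/78, 9/95, 38/5, 95/4})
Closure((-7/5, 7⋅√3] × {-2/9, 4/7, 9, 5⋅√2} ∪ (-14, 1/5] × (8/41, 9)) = ({-14, 1/5} × [8/41, 9]) ∪ ([-14, 1/5] × {8/41, 9}) ∪ ((-14, 1/5] × (8/41, 9)) ∪ ([-7/5, 7⋅√3] × {-2/9, 9}) ∪ ((-7/5, 7⋅√3] × {-2/9, 4/7, 9, 5⋅√2})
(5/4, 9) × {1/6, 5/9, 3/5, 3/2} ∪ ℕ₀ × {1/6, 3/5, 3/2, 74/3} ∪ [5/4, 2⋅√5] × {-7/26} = (ℕ₀ × {1/6, 3/5, 3/2, 74/3}) ∪ ((5/4, 9) × {1/6, 5/9, 3/5, 3/2}) ∪ ([5/4, 2⋅√5] × {-7/26})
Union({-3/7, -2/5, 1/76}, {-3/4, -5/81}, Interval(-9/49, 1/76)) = Union({-3/4, -3/7, -2/5}, Interval(-9/49, 1/76))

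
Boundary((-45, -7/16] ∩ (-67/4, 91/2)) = {-67/4, -7/16}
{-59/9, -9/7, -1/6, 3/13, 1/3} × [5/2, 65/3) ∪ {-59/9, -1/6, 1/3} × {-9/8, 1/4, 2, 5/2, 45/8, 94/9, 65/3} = ({-59/9, -9/7, -1/6, 3/13, 1/3} × [5/2, 65/3)) ∪ ({-59/9, -1/6, 1/3} × {-9/8, 1/4, 2, 5/2, 45/8, 94/9, 65/3})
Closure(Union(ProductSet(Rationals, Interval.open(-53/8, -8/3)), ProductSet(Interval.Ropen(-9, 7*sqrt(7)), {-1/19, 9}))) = Union(ProductSet(Interval(-9, 7*sqrt(7)), {-1/19, 9}), ProductSet(Reals, Interval(-53/8, -8/3)))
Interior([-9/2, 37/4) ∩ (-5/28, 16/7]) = (-5/28, 16/7)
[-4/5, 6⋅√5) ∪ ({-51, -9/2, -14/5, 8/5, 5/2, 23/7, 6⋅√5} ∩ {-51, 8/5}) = {-51} ∪ [-4/5, 6⋅√5)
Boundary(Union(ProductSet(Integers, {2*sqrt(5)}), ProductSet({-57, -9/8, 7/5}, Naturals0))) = Union(ProductSet({-57, -9/8, 7/5}, Naturals0), ProductSet(Integers, {2*sqrt(5)}))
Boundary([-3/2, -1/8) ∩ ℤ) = {-1}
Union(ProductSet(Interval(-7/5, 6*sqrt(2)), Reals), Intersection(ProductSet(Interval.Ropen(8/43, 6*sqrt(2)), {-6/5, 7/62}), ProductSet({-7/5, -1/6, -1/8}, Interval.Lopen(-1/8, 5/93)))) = ProductSet(Interval(-7/5, 6*sqrt(2)), Reals)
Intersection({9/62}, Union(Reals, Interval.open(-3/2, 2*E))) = {9/62}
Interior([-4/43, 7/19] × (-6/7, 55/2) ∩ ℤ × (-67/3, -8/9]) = ∅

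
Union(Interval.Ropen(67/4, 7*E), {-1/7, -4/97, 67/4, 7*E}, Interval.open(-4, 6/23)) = Union(Interval.open(-4, 6/23), Interval(67/4, 7*E))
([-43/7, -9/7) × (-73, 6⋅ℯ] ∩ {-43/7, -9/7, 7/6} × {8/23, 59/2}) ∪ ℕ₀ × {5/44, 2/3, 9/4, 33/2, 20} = ({-43/7} × {8/23}) ∪ (ℕ₀ × {5/44, 2/3, 9/4, 33/2, 20})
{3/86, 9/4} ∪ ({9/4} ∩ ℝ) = {3/86, 9/4}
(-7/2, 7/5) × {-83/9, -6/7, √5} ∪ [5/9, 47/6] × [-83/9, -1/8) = ([5/9, 47/6] × [-83/9, -1/8)) ∪ ((-7/2, 7/5) × {-83/9, -6/7, √5})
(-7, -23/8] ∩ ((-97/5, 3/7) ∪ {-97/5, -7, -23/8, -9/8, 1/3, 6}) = (-7, -23/8]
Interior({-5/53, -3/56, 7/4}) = ∅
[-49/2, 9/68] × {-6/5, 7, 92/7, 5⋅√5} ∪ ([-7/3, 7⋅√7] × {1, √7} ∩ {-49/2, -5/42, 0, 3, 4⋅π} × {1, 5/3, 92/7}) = ({-5/42, 0, 3, 4⋅π} × {1}) ∪ ([-49/2, 9/68] × {-6/5, 7, 92/7, 5⋅√5})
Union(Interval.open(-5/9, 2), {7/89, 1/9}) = Interval.open(-5/9, 2)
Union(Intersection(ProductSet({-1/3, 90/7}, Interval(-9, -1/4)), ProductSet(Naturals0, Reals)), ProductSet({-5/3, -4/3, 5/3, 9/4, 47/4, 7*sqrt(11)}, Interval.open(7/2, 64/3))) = ProductSet({-5/3, -4/3, 5/3, 9/4, 47/4, 7*sqrt(11)}, Interval.open(7/2, 64/3))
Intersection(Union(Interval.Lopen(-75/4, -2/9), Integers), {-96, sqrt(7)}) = {-96}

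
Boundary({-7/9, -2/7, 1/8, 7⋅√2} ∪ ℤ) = ℤ ∪ {-7/9, -2/7, 1/8, 7⋅√2}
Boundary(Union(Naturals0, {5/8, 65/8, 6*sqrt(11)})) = Union({5/8, 65/8, 6*sqrt(11)}, Naturals0)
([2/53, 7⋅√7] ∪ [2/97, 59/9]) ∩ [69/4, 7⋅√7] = [69/4, 7⋅√7]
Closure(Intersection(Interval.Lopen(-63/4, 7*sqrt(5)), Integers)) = Range(-15, 16, 1)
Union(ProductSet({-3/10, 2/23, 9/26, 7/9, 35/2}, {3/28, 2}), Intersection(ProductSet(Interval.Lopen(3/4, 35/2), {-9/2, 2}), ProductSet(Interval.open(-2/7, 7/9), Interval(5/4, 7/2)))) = Union(ProductSet({-3/10, 2/23, 9/26, 7/9, 35/2}, {3/28, 2}), ProductSet(Interval.open(3/4, 7/9), {2}))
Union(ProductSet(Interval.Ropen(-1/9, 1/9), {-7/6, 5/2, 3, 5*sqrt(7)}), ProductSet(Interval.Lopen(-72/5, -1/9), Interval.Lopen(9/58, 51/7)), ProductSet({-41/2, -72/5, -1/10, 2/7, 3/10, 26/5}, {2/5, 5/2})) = Union(ProductSet({-41/2, -72/5, -1/10, 2/7, 3/10, 26/5}, {2/5, 5/2}), ProductSet(Interval.Lopen(-72/5, -1/9), Interval.Lopen(9/58, 51/7)), ProductSet(Interval.Ropen(-1/9, 1/9), {-7/6, 5/2, 3, 5*sqrt(7)}))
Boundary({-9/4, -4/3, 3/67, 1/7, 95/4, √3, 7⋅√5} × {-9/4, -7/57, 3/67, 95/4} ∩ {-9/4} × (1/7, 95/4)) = ∅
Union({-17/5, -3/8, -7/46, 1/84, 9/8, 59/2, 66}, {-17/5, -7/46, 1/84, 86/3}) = {-17/5, -3/8, -7/46, 1/84, 9/8, 86/3, 59/2, 66}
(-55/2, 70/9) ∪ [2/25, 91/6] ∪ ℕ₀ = (-55/2, 91/6] ∪ ℕ₀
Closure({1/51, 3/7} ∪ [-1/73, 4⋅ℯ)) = [-1/73, 4⋅ℯ]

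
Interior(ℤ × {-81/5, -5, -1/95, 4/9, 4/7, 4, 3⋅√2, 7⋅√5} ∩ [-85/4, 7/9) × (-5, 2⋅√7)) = ∅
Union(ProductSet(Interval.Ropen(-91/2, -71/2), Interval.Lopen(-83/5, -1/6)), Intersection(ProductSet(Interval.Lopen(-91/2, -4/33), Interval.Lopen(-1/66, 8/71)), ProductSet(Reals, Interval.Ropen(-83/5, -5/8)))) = ProductSet(Interval.Ropen(-91/2, -71/2), Interval.Lopen(-83/5, -1/6))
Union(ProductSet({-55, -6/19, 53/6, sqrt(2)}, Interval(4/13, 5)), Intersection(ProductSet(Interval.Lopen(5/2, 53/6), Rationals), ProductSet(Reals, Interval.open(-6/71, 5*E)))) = Union(ProductSet({-55, -6/19, 53/6, sqrt(2)}, Interval(4/13, 5)), ProductSet(Interval.Lopen(5/2, 53/6), Intersection(Interval.open(-6/71, 5*E), Rationals)))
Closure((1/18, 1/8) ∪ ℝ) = (-∞, ∞)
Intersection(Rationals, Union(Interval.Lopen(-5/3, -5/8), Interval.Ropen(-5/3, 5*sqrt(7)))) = Intersection(Interval.Ropen(-5/3, 5*sqrt(7)), Rationals)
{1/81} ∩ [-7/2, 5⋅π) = {1/81}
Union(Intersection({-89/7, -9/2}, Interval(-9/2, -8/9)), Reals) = Reals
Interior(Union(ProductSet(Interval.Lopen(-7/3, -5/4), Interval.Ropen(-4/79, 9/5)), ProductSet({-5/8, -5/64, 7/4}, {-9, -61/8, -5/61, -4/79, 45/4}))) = ProductSet(Interval.open(-7/3, -5/4), Interval.open(-4/79, 9/5))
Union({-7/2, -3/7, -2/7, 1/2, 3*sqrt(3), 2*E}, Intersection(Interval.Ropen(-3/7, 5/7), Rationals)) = Union({-7/2, 3*sqrt(3), 2*E}, Intersection(Interval.Ropen(-3/7, 5/7), Rationals))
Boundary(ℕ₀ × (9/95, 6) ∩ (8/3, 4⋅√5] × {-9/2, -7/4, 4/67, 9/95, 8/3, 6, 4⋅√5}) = {3, 4, …, 8} × {8/3}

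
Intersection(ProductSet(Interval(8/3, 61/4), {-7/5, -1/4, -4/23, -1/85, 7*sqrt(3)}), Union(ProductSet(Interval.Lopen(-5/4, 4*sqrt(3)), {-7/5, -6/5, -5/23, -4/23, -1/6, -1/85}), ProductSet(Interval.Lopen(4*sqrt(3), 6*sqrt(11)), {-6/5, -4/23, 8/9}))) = Union(ProductSet(Interval(8/3, 4*sqrt(3)), {-7/5, -4/23, -1/85}), ProductSet(Interval.Lopen(4*sqrt(3), 61/4), {-4/23}))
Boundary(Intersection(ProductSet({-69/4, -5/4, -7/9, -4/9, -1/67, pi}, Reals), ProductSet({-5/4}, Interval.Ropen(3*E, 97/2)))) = ProductSet({-5/4}, Interval(3*E, 97/2))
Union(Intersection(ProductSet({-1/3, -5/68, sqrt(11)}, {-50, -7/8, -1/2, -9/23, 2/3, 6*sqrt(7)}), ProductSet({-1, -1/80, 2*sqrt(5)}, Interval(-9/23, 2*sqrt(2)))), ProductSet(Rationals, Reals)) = ProductSet(Rationals, Reals)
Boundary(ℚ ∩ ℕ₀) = ℕ₀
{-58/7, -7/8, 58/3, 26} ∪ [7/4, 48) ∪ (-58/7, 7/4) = [-58/7, 48)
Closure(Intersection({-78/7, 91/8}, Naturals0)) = EmptySet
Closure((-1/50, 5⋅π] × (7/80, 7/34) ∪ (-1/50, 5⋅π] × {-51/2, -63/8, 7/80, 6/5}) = ([-1/50, 5⋅π] × {-51/2, -63/8, 7/80, 7/34, 6/5}) ∪ ({-1/50, 5⋅π} × ({-51/2, -63/8, 6/5} ∪ [7/80, 7/34])) ∪ ((-1/50, 5⋅π] × ({-51/2, -63/8, 6/5} ∪ [7/80, 7/34)))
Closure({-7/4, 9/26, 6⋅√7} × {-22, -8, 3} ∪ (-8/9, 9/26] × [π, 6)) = ({-8/9, 9/26} × [π, 6]) ∪ ([-8/9, 9/26] × {6, π}) ∪ ((-8/9, 9/26] × [π, 6)) ∪ ({-7/4, 9/26, 6⋅√7} × {-22, -8, 3})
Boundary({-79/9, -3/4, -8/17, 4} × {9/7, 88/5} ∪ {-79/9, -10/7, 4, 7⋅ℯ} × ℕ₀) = ({-79/9, -10/7, 4, 7⋅ℯ} × ℕ₀) ∪ ({-79/9, -3/4, -8/17, 4} × {9/7, 88/5})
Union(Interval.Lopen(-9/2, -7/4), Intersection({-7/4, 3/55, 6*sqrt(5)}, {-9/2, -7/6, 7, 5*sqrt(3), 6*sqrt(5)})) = Union({6*sqrt(5)}, Interval.Lopen(-9/2, -7/4))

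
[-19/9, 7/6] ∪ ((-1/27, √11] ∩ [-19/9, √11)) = [-19/9, √11)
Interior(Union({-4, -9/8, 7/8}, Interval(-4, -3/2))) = Interval.open(-4, -3/2)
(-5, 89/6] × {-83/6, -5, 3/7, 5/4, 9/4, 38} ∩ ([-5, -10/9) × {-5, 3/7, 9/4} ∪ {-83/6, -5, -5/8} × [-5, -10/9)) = ({-5/8} × {-5}) ∪ ((-5, -10/9) × {-5, 3/7, 9/4})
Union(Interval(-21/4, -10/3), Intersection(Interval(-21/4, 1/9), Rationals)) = Union(Intersection(Interval(-21/4, 1/9), Rationals), Interval(-21/4, -10/3))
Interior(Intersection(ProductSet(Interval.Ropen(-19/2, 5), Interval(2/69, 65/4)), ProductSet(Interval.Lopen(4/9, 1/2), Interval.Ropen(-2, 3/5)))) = ProductSet(Interval.open(4/9, 1/2), Interval.open(2/69, 3/5))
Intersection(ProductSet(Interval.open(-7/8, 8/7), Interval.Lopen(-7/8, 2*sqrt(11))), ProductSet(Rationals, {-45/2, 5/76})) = ProductSet(Intersection(Interval.open(-7/8, 8/7), Rationals), {5/76})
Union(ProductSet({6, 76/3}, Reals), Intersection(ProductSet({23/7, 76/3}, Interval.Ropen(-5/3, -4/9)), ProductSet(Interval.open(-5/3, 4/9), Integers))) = ProductSet({6, 76/3}, Reals)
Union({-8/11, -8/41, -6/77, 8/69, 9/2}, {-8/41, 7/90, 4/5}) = {-8/11, -8/41, -6/77, 7/90, 8/69, 4/5, 9/2}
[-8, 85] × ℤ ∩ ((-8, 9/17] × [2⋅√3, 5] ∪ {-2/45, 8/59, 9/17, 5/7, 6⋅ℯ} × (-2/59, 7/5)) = ((-8, 9/17] × {4, 5}) ∪ ({-2/45, 8/59, 9/17, 5/7, 6⋅ℯ} × {0, 1})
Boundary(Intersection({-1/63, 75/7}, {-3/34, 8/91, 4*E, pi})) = EmptySet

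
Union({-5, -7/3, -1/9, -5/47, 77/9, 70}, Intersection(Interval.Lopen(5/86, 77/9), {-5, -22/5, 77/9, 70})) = {-5, -7/3, -1/9, -5/47, 77/9, 70}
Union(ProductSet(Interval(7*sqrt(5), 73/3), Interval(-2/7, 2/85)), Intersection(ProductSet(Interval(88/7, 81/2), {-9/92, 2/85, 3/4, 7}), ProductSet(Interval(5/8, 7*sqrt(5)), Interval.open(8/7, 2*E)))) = ProductSet(Interval(7*sqrt(5), 73/3), Interval(-2/7, 2/85))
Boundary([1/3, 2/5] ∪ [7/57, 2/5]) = {7/57, 2/5}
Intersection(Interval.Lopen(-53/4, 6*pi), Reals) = Interval.Lopen(-53/4, 6*pi)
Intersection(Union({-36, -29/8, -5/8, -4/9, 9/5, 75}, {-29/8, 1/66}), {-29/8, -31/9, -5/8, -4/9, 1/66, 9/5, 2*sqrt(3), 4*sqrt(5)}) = {-29/8, -5/8, -4/9, 1/66, 9/5}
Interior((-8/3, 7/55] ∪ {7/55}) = (-8/3, 7/55)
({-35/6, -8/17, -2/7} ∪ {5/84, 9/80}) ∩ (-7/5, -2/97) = {-8/17, -2/7}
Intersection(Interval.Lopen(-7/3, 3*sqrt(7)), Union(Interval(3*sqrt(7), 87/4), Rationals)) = Union({3*sqrt(7)}, Intersection(Interval.Lopen(-7/3, 3*sqrt(7)), Rationals))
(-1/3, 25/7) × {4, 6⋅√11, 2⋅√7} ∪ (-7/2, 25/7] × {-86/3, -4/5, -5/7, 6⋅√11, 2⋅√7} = ((-1/3, 25/7) × {4, 6⋅√11, 2⋅√7}) ∪ ((-7/2, 25/7] × {-86/3, -4/5, -5/7, 6⋅√11, 2⋅√7})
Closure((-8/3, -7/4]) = [-8/3, -7/4]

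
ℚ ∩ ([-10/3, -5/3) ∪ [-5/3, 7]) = ℚ ∩ [-10/3, 7]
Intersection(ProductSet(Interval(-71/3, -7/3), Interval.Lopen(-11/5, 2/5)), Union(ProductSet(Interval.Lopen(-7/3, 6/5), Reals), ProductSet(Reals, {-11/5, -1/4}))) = ProductSet(Interval(-71/3, -7/3), {-1/4})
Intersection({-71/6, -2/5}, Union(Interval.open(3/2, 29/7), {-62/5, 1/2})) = EmptySet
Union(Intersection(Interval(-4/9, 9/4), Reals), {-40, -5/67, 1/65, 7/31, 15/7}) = Union({-40}, Interval(-4/9, 9/4))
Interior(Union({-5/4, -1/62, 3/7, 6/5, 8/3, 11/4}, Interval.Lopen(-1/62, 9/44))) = Interval.open(-1/62, 9/44)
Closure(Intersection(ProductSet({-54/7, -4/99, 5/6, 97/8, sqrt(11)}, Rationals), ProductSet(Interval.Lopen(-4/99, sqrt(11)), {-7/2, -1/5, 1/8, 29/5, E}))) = ProductSet({5/6, sqrt(11)}, {-7/2, -1/5, 1/8, 29/5})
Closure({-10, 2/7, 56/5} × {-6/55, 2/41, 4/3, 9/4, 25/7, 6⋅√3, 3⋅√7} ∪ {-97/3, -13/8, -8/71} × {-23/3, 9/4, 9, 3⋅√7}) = ({-97/3, -13/8, -8/71} × {-23/3, 9/4, 9, 3⋅√7}) ∪ ({-10, 2/7, 56/5} × {-6/55, 2/41, 4/3, 9/4, 25/7, 6⋅√3, 3⋅√7})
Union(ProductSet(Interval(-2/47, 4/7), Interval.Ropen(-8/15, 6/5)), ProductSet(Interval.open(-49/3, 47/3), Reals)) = ProductSet(Interval.open(-49/3, 47/3), Reals)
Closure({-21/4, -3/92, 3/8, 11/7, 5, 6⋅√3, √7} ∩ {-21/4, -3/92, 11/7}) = {-21/4, -3/92, 11/7}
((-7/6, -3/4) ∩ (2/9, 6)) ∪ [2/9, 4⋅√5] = [2/9, 4⋅√5]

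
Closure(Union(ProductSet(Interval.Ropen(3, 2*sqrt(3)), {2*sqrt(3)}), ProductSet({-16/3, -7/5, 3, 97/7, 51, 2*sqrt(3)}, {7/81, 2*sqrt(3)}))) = Union(ProductSet({-16/3, -7/5, 3, 97/7, 51, 2*sqrt(3)}, {7/81, 2*sqrt(3)}), ProductSet(Interval(3, 2*sqrt(3)), {2*sqrt(3)}))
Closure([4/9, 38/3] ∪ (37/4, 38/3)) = [4/9, 38/3]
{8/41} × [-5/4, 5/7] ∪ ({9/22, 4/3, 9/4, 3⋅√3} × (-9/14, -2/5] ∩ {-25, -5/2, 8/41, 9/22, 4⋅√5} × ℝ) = ({8/41} × [-5/4, 5/7]) ∪ ({9/22} × (-9/14, -2/5])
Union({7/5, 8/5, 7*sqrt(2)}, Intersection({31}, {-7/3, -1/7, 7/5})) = {7/5, 8/5, 7*sqrt(2)}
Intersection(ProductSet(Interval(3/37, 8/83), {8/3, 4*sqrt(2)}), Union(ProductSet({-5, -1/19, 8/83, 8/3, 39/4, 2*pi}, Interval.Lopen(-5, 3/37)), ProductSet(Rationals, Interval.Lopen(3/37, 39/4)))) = ProductSet(Intersection(Interval(3/37, 8/83), Rationals), {8/3, 4*sqrt(2)})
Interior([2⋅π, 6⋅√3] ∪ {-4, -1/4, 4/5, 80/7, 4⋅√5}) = (2⋅π, 6⋅√3)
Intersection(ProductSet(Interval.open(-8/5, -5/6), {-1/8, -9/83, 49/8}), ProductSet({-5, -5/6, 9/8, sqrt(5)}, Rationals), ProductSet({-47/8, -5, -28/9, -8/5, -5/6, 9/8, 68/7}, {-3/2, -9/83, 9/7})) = EmptySet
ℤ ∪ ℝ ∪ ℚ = ℝ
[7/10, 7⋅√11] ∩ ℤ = {1, 2, …, 23}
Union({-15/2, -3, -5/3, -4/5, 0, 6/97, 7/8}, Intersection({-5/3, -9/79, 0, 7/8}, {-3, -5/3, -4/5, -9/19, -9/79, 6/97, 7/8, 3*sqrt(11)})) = {-15/2, -3, -5/3, -4/5, -9/79, 0, 6/97, 7/8}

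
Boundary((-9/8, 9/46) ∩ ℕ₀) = {0}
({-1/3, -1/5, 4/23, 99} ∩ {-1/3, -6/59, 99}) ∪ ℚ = ℚ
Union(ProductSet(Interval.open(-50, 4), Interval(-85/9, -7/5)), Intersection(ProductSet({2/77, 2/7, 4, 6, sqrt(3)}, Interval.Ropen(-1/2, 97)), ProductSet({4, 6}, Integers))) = Union(ProductSet({4, 6}, Range(0, 97, 1)), ProductSet(Interval.open(-50, 4), Interval(-85/9, -7/5)))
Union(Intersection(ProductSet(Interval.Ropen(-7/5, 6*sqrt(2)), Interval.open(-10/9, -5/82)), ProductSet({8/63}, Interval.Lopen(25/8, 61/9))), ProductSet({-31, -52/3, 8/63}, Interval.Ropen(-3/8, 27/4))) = ProductSet({-31, -52/3, 8/63}, Interval.Ropen(-3/8, 27/4))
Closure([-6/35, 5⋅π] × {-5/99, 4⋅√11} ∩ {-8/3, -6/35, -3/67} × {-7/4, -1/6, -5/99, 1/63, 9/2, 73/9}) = {-6/35, -3/67} × {-5/99}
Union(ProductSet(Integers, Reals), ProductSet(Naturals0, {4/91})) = ProductSet(Integers, Reals)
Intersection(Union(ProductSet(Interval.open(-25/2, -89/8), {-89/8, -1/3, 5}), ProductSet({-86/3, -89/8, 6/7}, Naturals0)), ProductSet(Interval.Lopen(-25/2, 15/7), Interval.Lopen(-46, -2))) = ProductSet(Interval.open(-25/2, -89/8), {-89/8})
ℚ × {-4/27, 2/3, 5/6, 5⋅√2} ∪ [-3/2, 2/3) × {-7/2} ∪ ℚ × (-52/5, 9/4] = ([-3/2, 2/3) × {-7/2}) ∪ (ℚ × ((-52/5, 9/4] ∪ {5⋅√2}))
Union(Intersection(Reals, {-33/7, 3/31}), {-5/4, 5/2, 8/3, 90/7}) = {-33/7, -5/4, 3/31, 5/2, 8/3, 90/7}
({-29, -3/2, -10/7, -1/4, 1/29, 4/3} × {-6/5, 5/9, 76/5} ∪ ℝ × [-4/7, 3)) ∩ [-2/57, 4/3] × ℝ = ({1/29, 4/3} × {-6/5, 5/9, 76/5}) ∪ ([-2/57, 4/3] × [-4/7, 3))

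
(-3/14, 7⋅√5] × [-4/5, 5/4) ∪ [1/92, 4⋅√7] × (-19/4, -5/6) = ((-3/14, 7⋅√5] × [-4/5, 5/4)) ∪ ([1/92, 4⋅√7] × (-19/4, -5/6))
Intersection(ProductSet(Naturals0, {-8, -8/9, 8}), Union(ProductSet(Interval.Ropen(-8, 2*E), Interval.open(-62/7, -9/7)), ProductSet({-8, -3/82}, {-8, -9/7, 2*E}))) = ProductSet(Range(0, 6, 1), {-8})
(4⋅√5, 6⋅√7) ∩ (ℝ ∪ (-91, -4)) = (4⋅√5, 6⋅√7)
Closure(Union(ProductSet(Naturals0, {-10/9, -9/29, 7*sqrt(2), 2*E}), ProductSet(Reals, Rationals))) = ProductSet(Reals, Reals)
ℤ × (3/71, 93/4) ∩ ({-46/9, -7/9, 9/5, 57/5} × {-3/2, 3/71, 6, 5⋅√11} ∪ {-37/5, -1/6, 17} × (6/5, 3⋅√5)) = {17} × (6/5, 3⋅√5)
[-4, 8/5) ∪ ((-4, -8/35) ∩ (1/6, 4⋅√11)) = [-4, 8/5)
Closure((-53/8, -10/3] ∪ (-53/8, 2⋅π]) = [-53/8, 2⋅π]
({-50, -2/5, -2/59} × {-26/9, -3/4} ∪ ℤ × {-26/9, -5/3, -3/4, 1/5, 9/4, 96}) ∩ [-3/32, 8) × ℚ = ({-2/59} × {-26/9, -3/4}) ∪ ({0, 1, …, 7} × {-26/9, -5/3, -3/4, 1/5, 9/4, 96})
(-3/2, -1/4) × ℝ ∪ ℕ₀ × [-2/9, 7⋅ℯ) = ((-3/2, -1/4) × ℝ) ∪ (ℕ₀ × [-2/9, 7⋅ℯ))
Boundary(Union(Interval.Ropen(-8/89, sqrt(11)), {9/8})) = {-8/89, sqrt(11)}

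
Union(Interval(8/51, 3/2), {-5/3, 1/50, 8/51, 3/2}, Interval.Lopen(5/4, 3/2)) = Union({-5/3, 1/50}, Interval(8/51, 3/2))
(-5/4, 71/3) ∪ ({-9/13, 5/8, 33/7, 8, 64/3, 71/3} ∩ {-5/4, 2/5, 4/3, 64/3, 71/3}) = (-5/4, 71/3]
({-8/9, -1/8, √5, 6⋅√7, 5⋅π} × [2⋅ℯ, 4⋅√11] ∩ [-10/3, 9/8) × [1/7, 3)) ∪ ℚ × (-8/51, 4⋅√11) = ℚ × (-8/51, 4⋅√11)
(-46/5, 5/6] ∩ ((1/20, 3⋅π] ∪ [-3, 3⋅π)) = [-3, 5/6]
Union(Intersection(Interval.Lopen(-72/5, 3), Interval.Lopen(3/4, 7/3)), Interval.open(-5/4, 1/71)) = Union(Interval.open(-5/4, 1/71), Interval.Lopen(3/4, 7/3))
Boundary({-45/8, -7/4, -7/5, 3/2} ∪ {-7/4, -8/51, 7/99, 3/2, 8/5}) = {-45/8, -7/4, -7/5, -8/51, 7/99, 3/2, 8/5}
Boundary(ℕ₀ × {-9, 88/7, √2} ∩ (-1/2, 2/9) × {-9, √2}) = {0} × {-9, √2}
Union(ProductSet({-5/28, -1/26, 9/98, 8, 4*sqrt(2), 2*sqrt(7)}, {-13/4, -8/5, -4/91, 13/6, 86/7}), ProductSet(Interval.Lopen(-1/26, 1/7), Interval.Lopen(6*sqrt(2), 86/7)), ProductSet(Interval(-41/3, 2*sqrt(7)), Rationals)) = Union(ProductSet({-5/28, -1/26, 9/98, 8, 4*sqrt(2), 2*sqrt(7)}, {-13/4, -8/5, -4/91, 13/6, 86/7}), ProductSet(Interval(-41/3, 2*sqrt(7)), Rationals), ProductSet(Interval.Lopen(-1/26, 1/7), Interval.Lopen(6*sqrt(2), 86/7)))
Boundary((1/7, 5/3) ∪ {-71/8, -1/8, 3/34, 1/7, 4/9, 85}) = {-71/8, -1/8, 3/34, 1/7, 5/3, 85}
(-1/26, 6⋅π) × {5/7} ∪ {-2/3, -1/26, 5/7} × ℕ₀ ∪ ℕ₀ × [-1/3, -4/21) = ({-2/3, -1/26, 5/7} × ℕ₀) ∪ (ℕ₀ × [-1/3, -4/21)) ∪ ((-1/26, 6⋅π) × {5/7})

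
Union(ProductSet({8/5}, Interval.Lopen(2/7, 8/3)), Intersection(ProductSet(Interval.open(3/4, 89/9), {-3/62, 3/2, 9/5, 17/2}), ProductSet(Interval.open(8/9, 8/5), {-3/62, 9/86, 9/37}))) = Union(ProductSet({8/5}, Interval.Lopen(2/7, 8/3)), ProductSet(Interval.open(8/9, 8/5), {-3/62}))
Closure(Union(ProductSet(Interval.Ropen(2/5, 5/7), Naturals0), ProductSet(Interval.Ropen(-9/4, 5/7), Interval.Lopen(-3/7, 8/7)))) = Union(ProductSet({-9/4, 5/7}, Interval(-3/7, 8/7)), ProductSet(Interval(-9/4, 5/7), {-3/7, 8/7}), ProductSet(Interval.Ropen(-9/4, 5/7), Interval.Lopen(-3/7, 8/7)), ProductSet(Interval(2/5, 5/7), Union(Complement(Naturals0, Interval.open(-3/7, 8/7)), Naturals0)))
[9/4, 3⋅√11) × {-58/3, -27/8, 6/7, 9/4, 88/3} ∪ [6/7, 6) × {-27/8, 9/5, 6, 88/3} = ([6/7, 6) × {-27/8, 9/5, 6, 88/3}) ∪ ([9/4, 3⋅√11) × {-58/3, -27/8, 6/7, 9/4, 88/3})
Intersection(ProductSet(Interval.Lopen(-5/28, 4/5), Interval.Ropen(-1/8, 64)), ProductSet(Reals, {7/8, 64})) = ProductSet(Interval.Lopen(-5/28, 4/5), {7/8})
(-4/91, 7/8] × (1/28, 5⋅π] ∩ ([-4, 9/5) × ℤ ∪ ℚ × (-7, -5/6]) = (-4/91, 7/8] × {1, 2, …, 15}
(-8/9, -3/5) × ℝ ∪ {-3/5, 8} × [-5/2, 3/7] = ((-8/9, -3/5) × ℝ) ∪ ({-3/5, 8} × [-5/2, 3/7])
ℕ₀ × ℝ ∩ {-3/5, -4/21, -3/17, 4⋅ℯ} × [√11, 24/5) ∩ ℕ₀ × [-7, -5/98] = ∅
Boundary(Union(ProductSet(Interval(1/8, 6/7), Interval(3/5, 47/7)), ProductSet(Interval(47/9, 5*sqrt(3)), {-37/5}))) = Union(ProductSet({1/8, 6/7}, Interval(3/5, 47/7)), ProductSet(Interval(1/8, 6/7), {3/5, 47/7}), ProductSet(Interval(47/9, 5*sqrt(3)), {-37/5}))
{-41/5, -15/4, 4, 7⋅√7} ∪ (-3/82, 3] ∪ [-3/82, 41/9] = {-41/5, -15/4, 7⋅√7} ∪ [-3/82, 41/9]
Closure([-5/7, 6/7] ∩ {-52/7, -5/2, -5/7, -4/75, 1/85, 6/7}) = {-5/7, -4/75, 1/85, 6/7}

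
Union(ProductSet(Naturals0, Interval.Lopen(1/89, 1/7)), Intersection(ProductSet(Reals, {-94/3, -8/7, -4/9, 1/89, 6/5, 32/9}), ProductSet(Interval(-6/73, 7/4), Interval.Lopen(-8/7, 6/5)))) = Union(ProductSet(Interval(-6/73, 7/4), {-4/9, 1/89, 6/5}), ProductSet(Naturals0, Interval.Lopen(1/89, 1/7)))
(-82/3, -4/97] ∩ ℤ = {-27, -26, …, -1}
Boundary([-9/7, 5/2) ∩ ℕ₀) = {0, 1, 2}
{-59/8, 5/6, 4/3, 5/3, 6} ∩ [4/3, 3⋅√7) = {4/3, 5/3, 6}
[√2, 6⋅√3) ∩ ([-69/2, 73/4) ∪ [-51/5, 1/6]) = [√2, 6⋅√3)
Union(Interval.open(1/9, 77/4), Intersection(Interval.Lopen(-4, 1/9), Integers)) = Union(Interval.open(1/9, 77/4), Range(-3, 1, 1))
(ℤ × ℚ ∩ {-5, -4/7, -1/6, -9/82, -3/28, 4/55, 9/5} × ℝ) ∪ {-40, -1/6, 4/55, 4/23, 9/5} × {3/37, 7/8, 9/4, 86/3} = ({-5} × ℚ) ∪ ({-40, -1/6, 4/55, 4/23, 9/5} × {3/37, 7/8, 9/4, 86/3})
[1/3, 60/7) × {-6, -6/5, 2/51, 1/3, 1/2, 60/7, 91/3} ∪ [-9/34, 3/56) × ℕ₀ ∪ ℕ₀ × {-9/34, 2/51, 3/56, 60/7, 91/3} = ([-9/34, 3/56) × ℕ₀) ∪ (ℕ₀ × {-9/34, 2/51, 3/56, 60/7, 91/3}) ∪ ([1/3, 60/7) × {-6, -6/5, 2/51, 1/3, 1/2, 60/7, 91/3})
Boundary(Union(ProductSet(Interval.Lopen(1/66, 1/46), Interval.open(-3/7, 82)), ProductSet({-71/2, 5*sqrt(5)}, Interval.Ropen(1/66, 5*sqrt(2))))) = Union(ProductSet({-71/2, 5*sqrt(5)}, Interval(1/66, 5*sqrt(2))), ProductSet({1/66, 1/46}, Interval(-3/7, 82)), ProductSet(Interval(1/66, 1/46), {-3/7, 82}))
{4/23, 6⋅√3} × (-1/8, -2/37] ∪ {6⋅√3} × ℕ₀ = ({6⋅√3} × ℕ₀) ∪ ({4/23, 6⋅√3} × (-1/8, -2/37])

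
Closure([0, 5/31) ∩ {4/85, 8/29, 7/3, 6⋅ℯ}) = {4/85}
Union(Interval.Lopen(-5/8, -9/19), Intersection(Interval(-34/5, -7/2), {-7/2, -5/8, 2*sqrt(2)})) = Union({-7/2}, Interval.Lopen(-5/8, -9/19))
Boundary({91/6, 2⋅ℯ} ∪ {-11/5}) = {-11/5, 91/6, 2⋅ℯ}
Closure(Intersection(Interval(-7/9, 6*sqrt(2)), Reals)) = Interval(-7/9, 6*sqrt(2))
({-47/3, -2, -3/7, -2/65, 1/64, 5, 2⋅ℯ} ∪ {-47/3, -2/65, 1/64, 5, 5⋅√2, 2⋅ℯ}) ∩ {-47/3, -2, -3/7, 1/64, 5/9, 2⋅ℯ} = {-47/3, -2, -3/7, 1/64, 2⋅ℯ}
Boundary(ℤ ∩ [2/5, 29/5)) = {1, 2, …, 5}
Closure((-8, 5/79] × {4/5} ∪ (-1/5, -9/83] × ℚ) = ([-1/5, -9/83] × ℝ) ∪ ([-8, 5/79] × {4/5})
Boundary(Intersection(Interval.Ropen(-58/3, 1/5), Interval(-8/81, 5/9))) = {-8/81, 1/5}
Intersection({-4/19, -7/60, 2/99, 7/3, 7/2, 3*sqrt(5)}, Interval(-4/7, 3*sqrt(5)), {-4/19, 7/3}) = {-4/19, 7/3}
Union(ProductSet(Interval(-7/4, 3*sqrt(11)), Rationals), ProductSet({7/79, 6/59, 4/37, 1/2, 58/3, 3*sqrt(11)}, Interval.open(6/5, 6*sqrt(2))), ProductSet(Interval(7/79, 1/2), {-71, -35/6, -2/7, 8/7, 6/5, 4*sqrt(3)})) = Union(ProductSet({7/79, 6/59, 4/37, 1/2, 58/3, 3*sqrt(11)}, Interval.open(6/5, 6*sqrt(2))), ProductSet(Interval(-7/4, 3*sqrt(11)), Rationals), ProductSet(Interval(7/79, 1/2), {-71, -35/6, -2/7, 8/7, 6/5, 4*sqrt(3)}))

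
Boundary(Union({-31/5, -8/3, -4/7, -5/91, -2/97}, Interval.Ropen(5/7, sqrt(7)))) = {-31/5, -8/3, -4/7, -5/91, -2/97, 5/7, sqrt(7)}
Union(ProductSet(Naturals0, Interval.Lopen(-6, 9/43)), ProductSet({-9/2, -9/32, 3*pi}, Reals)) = Union(ProductSet({-9/2, -9/32, 3*pi}, Reals), ProductSet(Naturals0, Interval.Lopen(-6, 9/43)))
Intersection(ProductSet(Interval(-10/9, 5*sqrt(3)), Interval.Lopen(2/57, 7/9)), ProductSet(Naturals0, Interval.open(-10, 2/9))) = ProductSet(Range(0, 9, 1), Interval.open(2/57, 2/9))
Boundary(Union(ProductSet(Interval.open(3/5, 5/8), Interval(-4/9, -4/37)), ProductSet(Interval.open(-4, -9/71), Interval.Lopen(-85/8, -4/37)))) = Union(ProductSet({-4, -9/71}, Interval(-85/8, -4/37)), ProductSet({3/5, 5/8}, Interval(-4/9, -4/37)), ProductSet(Interval(-4, -9/71), {-85/8, -4/37}), ProductSet(Interval(3/5, 5/8), {-4/9, -4/37}))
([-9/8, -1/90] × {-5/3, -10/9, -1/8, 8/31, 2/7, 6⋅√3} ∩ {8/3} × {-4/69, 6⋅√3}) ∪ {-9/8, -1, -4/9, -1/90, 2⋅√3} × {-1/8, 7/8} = {-9/8, -1, -4/9, -1/90, 2⋅√3} × {-1/8, 7/8}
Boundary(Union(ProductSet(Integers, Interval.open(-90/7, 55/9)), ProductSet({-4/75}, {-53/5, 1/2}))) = Union(ProductSet({-4/75}, {-53/5, 1/2}), ProductSet(Integers, Interval(-90/7, 55/9)))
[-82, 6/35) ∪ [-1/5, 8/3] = [-82, 8/3]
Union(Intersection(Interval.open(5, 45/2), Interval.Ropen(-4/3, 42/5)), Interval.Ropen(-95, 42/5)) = Interval.Ropen(-95, 42/5)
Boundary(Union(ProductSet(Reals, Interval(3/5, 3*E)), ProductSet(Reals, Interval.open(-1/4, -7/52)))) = ProductSet(Reals, {-1/4, -7/52, 3/5, 3*E})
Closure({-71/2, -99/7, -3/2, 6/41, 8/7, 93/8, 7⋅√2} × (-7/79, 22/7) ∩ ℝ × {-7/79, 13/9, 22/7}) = {-71/2, -99/7, -3/2, 6/41, 8/7, 93/8, 7⋅√2} × {13/9}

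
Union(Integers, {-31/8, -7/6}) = Union({-31/8, -7/6}, Integers)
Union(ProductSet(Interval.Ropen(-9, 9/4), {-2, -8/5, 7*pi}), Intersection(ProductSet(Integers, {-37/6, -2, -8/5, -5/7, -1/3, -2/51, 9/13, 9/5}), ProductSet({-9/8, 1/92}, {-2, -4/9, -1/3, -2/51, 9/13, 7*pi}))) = ProductSet(Interval.Ropen(-9, 9/4), {-2, -8/5, 7*pi})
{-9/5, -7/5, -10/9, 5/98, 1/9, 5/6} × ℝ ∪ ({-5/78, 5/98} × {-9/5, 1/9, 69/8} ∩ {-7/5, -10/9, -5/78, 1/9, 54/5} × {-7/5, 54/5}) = {-9/5, -7/5, -10/9, 5/98, 1/9, 5/6} × ℝ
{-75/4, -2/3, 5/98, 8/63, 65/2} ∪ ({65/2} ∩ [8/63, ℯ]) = {-75/4, -2/3, 5/98, 8/63, 65/2}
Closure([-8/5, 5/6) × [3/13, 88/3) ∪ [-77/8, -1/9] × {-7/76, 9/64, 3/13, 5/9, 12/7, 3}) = ({-8/5, 5/6} × [3/13, 88/3]) ∪ ([-8/5, 5/6] × {3/13, 88/3}) ∪ ([-8/5, 5/6) × [3/13, 88/3)) ∪ ([-77/8, -1/9] × {-7/76, 9/64, 3/13, 5/9, 12/7, 3})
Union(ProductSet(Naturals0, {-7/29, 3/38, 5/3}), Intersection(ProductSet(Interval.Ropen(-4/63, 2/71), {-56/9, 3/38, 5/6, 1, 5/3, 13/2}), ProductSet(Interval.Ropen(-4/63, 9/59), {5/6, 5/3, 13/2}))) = Union(ProductSet(Interval.Ropen(-4/63, 2/71), {5/6, 5/3, 13/2}), ProductSet(Naturals0, {-7/29, 3/38, 5/3}))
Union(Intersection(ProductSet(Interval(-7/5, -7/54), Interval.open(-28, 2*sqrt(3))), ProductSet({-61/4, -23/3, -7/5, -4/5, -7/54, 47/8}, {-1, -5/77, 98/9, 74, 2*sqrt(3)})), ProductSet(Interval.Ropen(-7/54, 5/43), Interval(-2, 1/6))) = Union(ProductSet({-7/5, -4/5, -7/54}, {-1, -5/77}), ProductSet(Interval.Ropen(-7/54, 5/43), Interval(-2, 1/6)))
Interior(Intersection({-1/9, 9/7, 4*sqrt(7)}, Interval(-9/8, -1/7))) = EmptySet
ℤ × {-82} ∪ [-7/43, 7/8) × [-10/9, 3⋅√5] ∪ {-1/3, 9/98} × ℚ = (ℤ × {-82}) ∪ ({-1/3, 9/98} × ℚ) ∪ ([-7/43, 7/8) × [-10/9, 3⋅√5])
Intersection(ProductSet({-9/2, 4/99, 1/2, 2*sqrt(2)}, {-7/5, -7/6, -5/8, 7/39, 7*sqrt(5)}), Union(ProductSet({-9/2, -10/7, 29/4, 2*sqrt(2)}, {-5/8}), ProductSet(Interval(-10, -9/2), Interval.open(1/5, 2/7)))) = ProductSet({-9/2, 2*sqrt(2)}, {-5/8})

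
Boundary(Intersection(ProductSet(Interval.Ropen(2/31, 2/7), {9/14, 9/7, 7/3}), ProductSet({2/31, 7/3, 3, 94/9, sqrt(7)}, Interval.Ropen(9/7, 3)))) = ProductSet({2/31}, {9/7, 7/3})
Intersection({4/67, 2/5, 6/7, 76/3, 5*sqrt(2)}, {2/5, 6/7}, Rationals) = {2/5, 6/7}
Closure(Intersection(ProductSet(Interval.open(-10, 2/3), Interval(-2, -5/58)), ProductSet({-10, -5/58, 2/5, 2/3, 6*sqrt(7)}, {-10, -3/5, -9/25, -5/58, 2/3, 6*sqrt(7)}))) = ProductSet({-5/58, 2/5}, {-3/5, -9/25, -5/58})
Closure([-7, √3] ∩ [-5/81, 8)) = [-5/81, √3]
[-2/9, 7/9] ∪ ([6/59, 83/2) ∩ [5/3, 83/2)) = [-2/9, 7/9] ∪ [5/3, 83/2)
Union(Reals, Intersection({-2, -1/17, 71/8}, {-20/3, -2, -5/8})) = Reals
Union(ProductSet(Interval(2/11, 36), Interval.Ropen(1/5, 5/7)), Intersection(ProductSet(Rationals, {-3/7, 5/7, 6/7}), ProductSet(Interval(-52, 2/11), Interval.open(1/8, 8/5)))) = Union(ProductSet(Intersection(Interval(-52, 2/11), Rationals), {5/7, 6/7}), ProductSet(Interval(2/11, 36), Interval.Ropen(1/5, 5/7)))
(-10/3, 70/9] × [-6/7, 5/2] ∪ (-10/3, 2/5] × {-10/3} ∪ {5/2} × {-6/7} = ((-10/3, 2/5] × {-10/3}) ∪ ((-10/3, 70/9] × [-6/7, 5/2])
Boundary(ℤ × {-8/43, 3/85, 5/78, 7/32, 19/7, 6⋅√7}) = ℤ × {-8/43, 3/85, 5/78, 7/32, 19/7, 6⋅√7}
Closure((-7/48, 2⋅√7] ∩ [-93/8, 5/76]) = [-7/48, 5/76]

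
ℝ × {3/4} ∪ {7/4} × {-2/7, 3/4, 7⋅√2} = (ℝ × {3/4}) ∪ ({7/4} × {-2/7, 3/4, 7⋅√2})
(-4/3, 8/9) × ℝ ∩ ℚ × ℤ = (ℚ ∩ (-4/3, 8/9)) × ℤ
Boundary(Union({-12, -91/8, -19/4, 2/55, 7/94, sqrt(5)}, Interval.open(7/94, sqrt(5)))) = {-12, -91/8, -19/4, 2/55, 7/94, sqrt(5)}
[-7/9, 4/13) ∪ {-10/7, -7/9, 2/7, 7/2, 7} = {-10/7, 7/2, 7} ∪ [-7/9, 4/13)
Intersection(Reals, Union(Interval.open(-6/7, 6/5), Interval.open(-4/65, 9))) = Interval.open(-6/7, 9)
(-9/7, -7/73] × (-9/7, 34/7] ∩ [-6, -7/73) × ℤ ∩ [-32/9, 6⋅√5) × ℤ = (-9/7, -7/73) × {-1, 0, …, 4}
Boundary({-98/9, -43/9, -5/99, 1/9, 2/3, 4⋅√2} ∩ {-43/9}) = {-43/9}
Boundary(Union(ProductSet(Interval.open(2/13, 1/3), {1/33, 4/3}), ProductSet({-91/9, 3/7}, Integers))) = Union(ProductSet({-91/9, 3/7}, Integers), ProductSet(Interval(2/13, 1/3), {1/33, 4/3}))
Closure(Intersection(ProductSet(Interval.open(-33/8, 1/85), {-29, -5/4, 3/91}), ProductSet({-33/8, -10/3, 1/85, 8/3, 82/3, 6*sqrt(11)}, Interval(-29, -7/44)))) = ProductSet({-10/3}, {-29, -5/4})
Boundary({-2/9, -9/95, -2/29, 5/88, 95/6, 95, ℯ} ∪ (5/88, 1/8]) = {-2/9, -9/95, -2/29, 5/88, 1/8, 95/6, 95, ℯ}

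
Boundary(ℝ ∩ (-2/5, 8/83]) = {-2/5, 8/83}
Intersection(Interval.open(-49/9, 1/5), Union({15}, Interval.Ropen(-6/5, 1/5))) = Interval.Ropen(-6/5, 1/5)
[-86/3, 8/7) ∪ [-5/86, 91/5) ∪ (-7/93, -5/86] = [-86/3, 91/5)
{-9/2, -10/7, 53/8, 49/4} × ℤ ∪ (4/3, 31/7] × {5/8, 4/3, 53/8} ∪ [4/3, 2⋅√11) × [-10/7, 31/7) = ({-9/2, -10/7, 53/8, 49/4} × ℤ) ∪ ((4/3, 31/7] × {5/8, 4/3, 53/8}) ∪ ([4/3, 2⋅√11) × [-10/7, 31/7))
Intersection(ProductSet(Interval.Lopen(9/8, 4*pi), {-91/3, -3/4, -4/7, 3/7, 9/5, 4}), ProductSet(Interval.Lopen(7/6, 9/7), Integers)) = ProductSet(Interval.Lopen(7/6, 9/7), {4})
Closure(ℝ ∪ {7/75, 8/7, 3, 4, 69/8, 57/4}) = ℝ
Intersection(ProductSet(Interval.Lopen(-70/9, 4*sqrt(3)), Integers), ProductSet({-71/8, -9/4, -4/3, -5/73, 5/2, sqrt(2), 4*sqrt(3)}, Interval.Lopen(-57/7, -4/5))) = ProductSet({-9/4, -4/3, -5/73, 5/2, sqrt(2), 4*sqrt(3)}, Range(-8, 0, 1))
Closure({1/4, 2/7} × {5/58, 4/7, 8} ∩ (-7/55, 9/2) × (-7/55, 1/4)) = {1/4, 2/7} × {5/58}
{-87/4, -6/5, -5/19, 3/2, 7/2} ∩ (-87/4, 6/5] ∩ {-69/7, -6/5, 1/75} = {-6/5}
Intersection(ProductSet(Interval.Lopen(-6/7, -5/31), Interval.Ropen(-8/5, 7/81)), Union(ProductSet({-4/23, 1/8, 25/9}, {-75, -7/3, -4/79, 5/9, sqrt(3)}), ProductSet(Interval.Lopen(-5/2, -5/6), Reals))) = Union(ProductSet({-4/23}, {-4/79}), ProductSet(Interval.Lopen(-6/7, -5/6), Interval.Ropen(-8/5, 7/81)))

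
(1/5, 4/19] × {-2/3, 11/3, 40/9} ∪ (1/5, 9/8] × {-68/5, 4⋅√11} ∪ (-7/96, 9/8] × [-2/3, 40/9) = ((1/5, 4/19] × {-2/3, 11/3, 40/9}) ∪ ((-7/96, 9/8] × [-2/3, 40/9)) ∪ ((1/5, 9/8] × {-68/5, 4⋅√11})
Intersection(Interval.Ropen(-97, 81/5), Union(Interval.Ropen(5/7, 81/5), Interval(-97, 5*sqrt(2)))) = Interval.Ropen(-97, 81/5)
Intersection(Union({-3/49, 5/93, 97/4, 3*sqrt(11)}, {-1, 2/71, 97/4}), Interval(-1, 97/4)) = {-1, -3/49, 2/71, 5/93, 97/4, 3*sqrt(11)}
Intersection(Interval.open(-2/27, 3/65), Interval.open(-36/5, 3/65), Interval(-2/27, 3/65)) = Interval.open(-2/27, 3/65)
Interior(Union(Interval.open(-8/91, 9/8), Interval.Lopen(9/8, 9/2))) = Union(Interval.open(-8/91, 9/8), Interval.open(9/8, 9/2))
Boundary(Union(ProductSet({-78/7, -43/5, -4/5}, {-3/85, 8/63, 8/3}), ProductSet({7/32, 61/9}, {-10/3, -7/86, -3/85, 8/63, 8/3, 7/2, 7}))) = Union(ProductSet({7/32, 61/9}, {-10/3, -7/86, -3/85, 8/63, 8/3, 7/2, 7}), ProductSet({-78/7, -43/5, -4/5}, {-3/85, 8/63, 8/3}))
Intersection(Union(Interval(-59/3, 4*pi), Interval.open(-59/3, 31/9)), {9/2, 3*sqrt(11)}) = {9/2, 3*sqrt(11)}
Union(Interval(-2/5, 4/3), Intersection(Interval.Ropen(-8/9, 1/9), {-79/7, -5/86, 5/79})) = Interval(-2/5, 4/3)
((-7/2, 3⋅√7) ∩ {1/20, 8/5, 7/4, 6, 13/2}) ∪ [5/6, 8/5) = {1/20, 7/4, 6, 13/2} ∪ [5/6, 8/5]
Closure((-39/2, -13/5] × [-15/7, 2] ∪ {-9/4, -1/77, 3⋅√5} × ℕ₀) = ({-9/4, -1/77, 3⋅√5} × ℕ₀) ∪ ([-39/2, -13/5] × [-15/7, 2])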